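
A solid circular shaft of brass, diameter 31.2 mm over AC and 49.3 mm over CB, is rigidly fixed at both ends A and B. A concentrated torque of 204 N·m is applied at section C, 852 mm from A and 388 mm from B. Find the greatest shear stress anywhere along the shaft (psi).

1170 psi

Compatibility: T_A·a/J_AC = T_B·b/J_CB with T_A + T_B = T₀.
J_AC = 9.30×10^-8 m⁴, J_CB = 5.80×10^-7 m⁴, so T_A = T₀·(J_AC/a)/((J_AC/a)+(J_CB/b)) = 13.89 N·m, T_B = 190.1 N·m.
τ in each portion: τ_AC = 2.33×10^6 Pa, τ_CB = 8.08×10^6 Pa; maximum is in CB.
τ_max = T_CB·r/J = 190.1·0.0246/5.80×10^-7 = 8.081×10^6 Pa.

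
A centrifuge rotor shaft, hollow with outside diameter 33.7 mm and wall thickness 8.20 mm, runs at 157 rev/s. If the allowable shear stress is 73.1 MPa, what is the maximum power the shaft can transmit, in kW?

J = π(d_o⁴ − d_i⁴)/32 = π(0.0337⁴ − 0.0173⁴)/32 = 1.178×10^-7 m⁴.
T_max = τ_allow·J/r = 7.31×10^7 × 1.178×10^-7 / 0.0169 = 511.2 N·m.
ω = 2π·157 = 986.5 rad/s, so P_max = T_max·ω = 5.043×10^5 W.

504 kW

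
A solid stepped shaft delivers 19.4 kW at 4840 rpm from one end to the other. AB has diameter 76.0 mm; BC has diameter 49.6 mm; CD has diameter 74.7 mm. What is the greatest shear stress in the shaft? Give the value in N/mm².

ω = 2π·4840/60 = 506.8 rad/s, so T = P/ω = 19.4×10³ / 506.8 = 38.28 N·m.
Under the same torque, τ_max = 16T/(πd³) is largest where d is smallest — segment BC (d = 49.6 mm).
τ_max = 16·38.28/(π·(0.0496)³) = 1.598×10^6 Pa.

1.60 N/mm²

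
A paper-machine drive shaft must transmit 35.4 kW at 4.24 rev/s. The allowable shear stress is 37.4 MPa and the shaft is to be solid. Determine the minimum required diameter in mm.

56.6 mm

ω = 2π·4.24 = 26.64 rad/s, so T = P/ω = 35.4×10³ / 26.64 = 1329 N·m.
For a solid shaft τ_max = 16T/(πd³), so d = (16T/(π τ_allow))^(1/3) = (16·1329/(π·3.74×10^7))^(1/3) = 0.05656 m.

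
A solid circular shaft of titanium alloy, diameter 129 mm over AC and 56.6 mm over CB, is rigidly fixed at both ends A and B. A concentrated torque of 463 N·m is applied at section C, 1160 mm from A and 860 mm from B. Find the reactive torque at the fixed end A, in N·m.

Compatibility: T_A·a/J_AC = T_B·b/J_CB with T_A + T_B = T₀.
J_AC = 2.72×10^-5 m⁴, J_CB = 1.01×10^-6 m⁴, so T_A = T₀·(J_AC/a)/((J_AC/a)+(J_CB/b)) = 441.0 N·m, T_B = 22.04 N·m.

441 N·m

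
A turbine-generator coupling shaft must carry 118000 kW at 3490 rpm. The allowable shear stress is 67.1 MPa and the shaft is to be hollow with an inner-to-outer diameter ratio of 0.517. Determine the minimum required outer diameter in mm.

ω = 2π·3490/60 = 365.5 rad/s, so T = P/ω = 118000×10³ / 365.5 = 322900 N·m.
For a hollow shaft with d_i/d_o = 0.517: τ_max = 16T/(π d_o³ (1−k⁴)), so d_o = [16T/(π τ_allow (1−k⁴))]^(1/3) = [16·322900/(π·6.71×10^7·0.9286)]^(1/3) = 0.2977 m.

298 mm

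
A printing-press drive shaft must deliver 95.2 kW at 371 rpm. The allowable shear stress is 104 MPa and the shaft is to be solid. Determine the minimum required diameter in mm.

ω = 2π·371/60 = 38.85 rad/s, so T = P/ω = 95.2×10³ / 38.85 = 2450 N·m.
For a solid shaft τ_max = 16T/(πd³), so d = (16T/(π τ_allow))^(1/3) = (16·2450/(π·1.04×10^8))^(1/3) = 0.04932 m.

49.3 mm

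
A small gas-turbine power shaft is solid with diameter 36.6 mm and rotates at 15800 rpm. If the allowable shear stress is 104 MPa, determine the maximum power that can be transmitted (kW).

J = πd⁴/32 = π(0.0366)⁴/32 = 1.762×10^-7 m⁴.
T_max = τ_allow·J/r = 1.04×10^8 × 1.762×10^-7 / 0.0183 = 1001 N·m.
ω = 2π·15800/60 = 1655 rad/s, so P_max = T_max·ω = 1.657×10^6 W.

1660 kW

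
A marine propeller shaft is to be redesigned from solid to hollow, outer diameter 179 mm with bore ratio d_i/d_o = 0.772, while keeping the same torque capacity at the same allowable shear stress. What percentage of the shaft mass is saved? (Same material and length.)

45.9 %

Equal τ_max and T ⇒ the solid shaft needs d_s³ = d_o³(1−k⁴), so d_s = 179·(1−0.772⁴)^(1/3) = 154.6 mm.
Area ratio A_h/A_s = d_o²(1−k²)/d_s² = (1−k²)/(1−k⁴)^(2/3) = 0.5413.
Mass saving = 1 − 0.5413 = 45.9 %.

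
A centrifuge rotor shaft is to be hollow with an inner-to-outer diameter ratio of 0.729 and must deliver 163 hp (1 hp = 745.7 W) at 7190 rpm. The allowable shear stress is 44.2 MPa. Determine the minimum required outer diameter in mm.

ω = 2π·7190/60 = 752.9 rad/s, so T = P/ω = 163×745.7 / 752.9 = 161.4 N·m.
For a hollow shaft with d_i/d_o = 0.729: τ_max = 16T/(π d_o³ (1−k⁴)), so d_o = [16T/(π τ_allow (1−k⁴))]^(1/3) = [16·161.4/(π·4.42×10^7·0.7176)]^(1/3) = 0.02960 m.

29.6 mm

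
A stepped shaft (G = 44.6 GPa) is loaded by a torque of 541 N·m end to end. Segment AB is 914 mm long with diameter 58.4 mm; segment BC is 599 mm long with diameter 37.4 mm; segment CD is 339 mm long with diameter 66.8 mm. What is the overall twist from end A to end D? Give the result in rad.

J_AB = π(0.0584)⁴/32 = 1.14×10^-6 m⁴; J_BC = π(0.0374)⁴/32 = 1.92×10^-7 m⁴; J_CD = π(0.0668)⁴/32 = 1.95×10^-6 m⁴.
θ = (T/G)·Σ L_i/J_i = (541.0/44.6×10⁹)·(0.914/1.14×10^-6 + 0.599/1.92×10^-7 + 0.339/1.95×10^-6) = 0.04964 rad.

0.0496 rad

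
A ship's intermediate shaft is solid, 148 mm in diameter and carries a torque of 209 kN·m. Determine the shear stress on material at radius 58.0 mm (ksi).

37.3 ksi

J = πd⁴/32 = π(0.148)⁴/32 = 4.710×10^-5 m⁴.
Shear stress varies linearly with radius: τ = T·r/J = 209000 × 0.0580 / 4.710×10^-5 = 2.574×10^8 Pa.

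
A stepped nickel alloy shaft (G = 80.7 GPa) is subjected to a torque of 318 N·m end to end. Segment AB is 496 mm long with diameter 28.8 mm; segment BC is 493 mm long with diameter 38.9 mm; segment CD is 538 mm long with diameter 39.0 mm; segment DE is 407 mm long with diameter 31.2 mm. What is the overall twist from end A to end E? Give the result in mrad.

64.2 mrad

J_AB = π(0.0288)⁴/32 = 6.75×10^-8 m⁴; J_BC = π(0.0389)⁴/32 = 2.25×10^-7 m⁴; J_CD = π(0.0390)⁴/32 = 2.27×10^-7 m⁴; J_DE = π(0.0312)⁴/32 = 9.30×10^-8 m⁴.
θ = (T/G)·Σ L_i/J_i = (318.0/80.7×10⁹)·(0.496/6.75×10^-8 + 0.493/2.25×10^-7 + 0.538/2.27×10^-7 + 0.407/9.30×10^-8) = 0.06415 rad.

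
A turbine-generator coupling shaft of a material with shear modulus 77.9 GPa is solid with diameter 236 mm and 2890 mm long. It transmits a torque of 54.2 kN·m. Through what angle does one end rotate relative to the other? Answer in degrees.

0.378°

J = πd⁴/32 = π(0.236)⁴/32 = 3.045×10^-4 m⁴.
θ = T·L/(G·J) = 54200 × 2.89 / (77.9×10⁹ × 3.045×10^-4) = 6.603×10^-3 rad.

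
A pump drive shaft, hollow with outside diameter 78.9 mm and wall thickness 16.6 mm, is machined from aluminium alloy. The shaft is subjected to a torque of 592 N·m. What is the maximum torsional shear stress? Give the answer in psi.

J = π(d_o⁴ − d_i⁴)/32 = π(0.0789⁴ − 0.0457⁴)/32 = 3.376×10^-6 m⁴.
τ_max = T·r/J = 592.0 × 0.0395 / 3.376×10^-6 = 6.917×10^6 Pa.

1000 psi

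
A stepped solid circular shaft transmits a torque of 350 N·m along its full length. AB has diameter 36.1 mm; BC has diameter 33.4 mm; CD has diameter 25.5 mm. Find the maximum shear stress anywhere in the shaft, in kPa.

108000 kPa

Under the same torque, τ_max = 16T/(πd³) is largest where d is smallest — segment CD (d = 25.5 mm).
τ_max = 16·350.0/(π·(0.0255)³) = 1.075×10^8 Pa.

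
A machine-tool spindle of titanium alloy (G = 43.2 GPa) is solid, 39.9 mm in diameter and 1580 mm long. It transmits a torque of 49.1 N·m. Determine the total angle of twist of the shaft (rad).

0.00722 rad

J = πd⁴/32 = π(0.0399)⁴/32 = 2.488×10^-7 m⁴.
θ = T·L/(G·J) = 49.10 × 1.58 / (43.2×10⁹ × 2.488×10^-7) = 7.217×10^-3 rad.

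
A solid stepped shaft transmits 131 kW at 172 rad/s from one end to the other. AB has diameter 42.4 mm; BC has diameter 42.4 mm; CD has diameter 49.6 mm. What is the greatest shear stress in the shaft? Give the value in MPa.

ω = 172 rad/s, so T = P/ω = 131×10³ / 172.0 = 761.6 N·m.
Under the same torque, τ_max = 16T/(πd³) is largest where d is smallest — segment AB (d = 42.4 mm).
τ_max = 16·761.6/(π·(0.0424)³) = 5.089×10^7 Pa.

50.9 MPa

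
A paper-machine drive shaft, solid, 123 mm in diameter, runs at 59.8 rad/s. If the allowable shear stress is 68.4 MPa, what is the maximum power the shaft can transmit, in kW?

1490 kW

J = πd⁴/32 = π(0.123)⁴/32 = 2.247×10^-5 m⁴.
T_max = τ_allow·J/r = 6.84×10^7 × 2.247×10^-5 / 0.0615 = 24990 N·m.
ω = 59.8 rad/s, so P_max = T_max·ω = 1.495×10^6 W.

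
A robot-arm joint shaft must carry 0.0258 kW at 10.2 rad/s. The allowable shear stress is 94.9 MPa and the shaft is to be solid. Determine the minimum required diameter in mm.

5.14 mm

ω = 10.2 rad/s, so T = P/ω = 0.0258×10³ / 10.20 = 2.529 N·m.
For a solid shaft τ_max = 16T/(πd³), so d = (16T/(π τ_allow))^(1/3) = (16·2.529/(π·9.49×10^7))^(1/3) = 0.005139 m.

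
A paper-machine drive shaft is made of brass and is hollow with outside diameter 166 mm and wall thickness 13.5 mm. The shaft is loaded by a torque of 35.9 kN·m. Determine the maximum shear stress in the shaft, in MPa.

78.6 MPa

J = π(d_o⁴ − d_i⁴)/32 = π(0.166⁴ − 0.139⁴)/32 = 3.790×10^-5 m⁴.
τ_max = T·r/J = 35900 × 0.0830 / 3.790×10^-5 = 7.862×10^7 Pa.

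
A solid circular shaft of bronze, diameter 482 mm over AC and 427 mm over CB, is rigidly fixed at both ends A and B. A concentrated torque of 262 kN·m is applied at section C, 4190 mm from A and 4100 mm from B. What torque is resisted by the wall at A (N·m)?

Compatibility: T_A·a/J_AC = T_B·b/J_CB with T_A + T_B = T₀.
J_AC = 5.30×10^-3 m⁴, J_CB = 3.26×10^-3 m⁴, so T_A = T₀·(J_AC/a)/((J_AC/a)+(J_CB/b)) = 160800 N·m, T_B = 101200 N·m.

161000 N·m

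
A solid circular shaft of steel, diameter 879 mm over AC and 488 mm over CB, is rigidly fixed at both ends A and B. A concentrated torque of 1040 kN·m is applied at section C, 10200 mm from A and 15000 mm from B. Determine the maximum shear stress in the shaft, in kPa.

7330 kPa

Compatibility: T_A·a/J_AC = T_B·b/J_CB with T_A + T_B = T₀.
J_AC = 0.0586 m⁴, J_CB = 5.57×10^-3 m⁴, so T_A = T₀·(J_AC/a)/((J_AC/a)+(J_CB/b)) = 976900 N·m, T_B = 63110 N·m.
τ in each portion: τ_AC = 7.33×10^6 Pa, τ_CB = 2.77×10^6 Pa; maximum is in AC.
τ_max = T_AC·r/J = 976900·0.440/0.0586 = 7.326×10^6 Pa.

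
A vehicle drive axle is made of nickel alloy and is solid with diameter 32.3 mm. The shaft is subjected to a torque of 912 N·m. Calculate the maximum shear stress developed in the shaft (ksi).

20.0 ksi

J = πd⁴/32 = π(0.0323)⁴/32 = 1.069×10^-7 m⁴.
τ_max = T·r/J = 912.0 × 0.0161 / 1.069×10^-7 = 1.378×10^8 Pa.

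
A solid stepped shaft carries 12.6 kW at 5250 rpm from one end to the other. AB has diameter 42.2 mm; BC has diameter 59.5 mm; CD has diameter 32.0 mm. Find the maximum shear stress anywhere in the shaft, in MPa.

ω = 2π·5250/60 = 549.8 rad/s, so T = P/ω = 12.6×10³ / 549.8 = 22.92 N·m.
Under the same torque, τ_max = 16T/(πd³) is largest where d is smallest — segment CD (d = 32.0 mm).
τ_max = 16·22.92/(π·(0.0320)³) = 3.562×10^6 Pa.

3.56 MPa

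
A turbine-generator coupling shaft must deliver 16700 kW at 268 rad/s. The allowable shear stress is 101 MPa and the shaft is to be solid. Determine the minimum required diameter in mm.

146 mm

ω = 268 rad/s, so T = P/ω = 16700×10³ / 268.0 = 62310 N·m.
For a solid shaft τ_max = 16T/(πd³), so d = (16T/(π τ_allow))^(1/3) = (16·62310/(π·1.01×10^8))^(1/3) = 0.1465 m.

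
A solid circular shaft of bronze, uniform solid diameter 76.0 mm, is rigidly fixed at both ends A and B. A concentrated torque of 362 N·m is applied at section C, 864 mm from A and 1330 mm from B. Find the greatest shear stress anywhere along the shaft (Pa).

With uniform GJ and both ends fixed, compatibility θ_AC = θ_CB gives T_A·a = T_B·b, together with T_A + T_B = T₀.
T_A = T₀·b/(a+b) = 362.0·1330/2194 = 219.4 N·m; T_B = 142.6 N·m.
τ in each portion: τ_AC = 2.55×10^6 Pa, τ_CB = 1.65×10^6 Pa; maximum is in AC.
τ_max = T_AC·r/J = 219.4·0.0380/3.28×10^-6 = 2.546×10^6 Pa.

2.55e6 Pa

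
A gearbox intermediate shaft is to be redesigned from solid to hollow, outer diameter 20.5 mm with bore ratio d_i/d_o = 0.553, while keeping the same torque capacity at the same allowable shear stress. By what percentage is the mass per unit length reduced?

Equal τ_max and T ⇒ the solid shaft needs d_s³ = d_o³(1−k⁴), so d_s = 20.5·(1−0.553⁴)^(1/3) = 19.84 mm.
Area ratio A_h/A_s = d_o²(1−k²)/d_s² = (1−k²)/(1−k⁴)^(2/3) = 0.7412.
Mass saving = 1 − 0.7412 = 25.9 %.

25.9 %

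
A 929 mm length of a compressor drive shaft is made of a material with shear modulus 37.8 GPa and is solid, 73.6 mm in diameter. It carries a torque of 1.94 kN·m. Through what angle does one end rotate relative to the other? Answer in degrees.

0.948°

J = πd⁴/32 = π(0.0736)⁴/32 = 2.881×10^-6 m⁴.
θ = T·L/(G·J) = 1940 × 0.929 / (37.8×10⁹ × 2.881×10^-6) = 0.01655 rad.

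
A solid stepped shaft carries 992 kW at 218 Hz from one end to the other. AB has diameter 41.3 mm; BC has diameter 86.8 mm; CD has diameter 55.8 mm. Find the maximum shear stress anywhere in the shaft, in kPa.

ω = 2π·218 = 1370 rad/s, so T = P/ω = 992×10³ / 1370 = 724.2 N·m.
Under the same torque, τ_max = 16T/(πd³) is largest where d is smallest — segment AB (d = 41.3 mm).
τ_max = 16·724.2/(π·(0.0413)³) = 5.236×10^7 Pa.

52400 kPa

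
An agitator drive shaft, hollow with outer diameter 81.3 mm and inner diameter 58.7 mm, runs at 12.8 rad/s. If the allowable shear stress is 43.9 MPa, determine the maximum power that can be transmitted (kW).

43.2 kW

J = π(d_o⁴ − d_i⁴)/32 = π(0.0813⁴ − 0.0587⁴)/32 = 3.123×10^-6 m⁴.
T_max = τ_allow·J/r = 4.39×10^7 × 3.123×10^-6 / 0.0406 = 3373 N·m.
ω = 12.8 rad/s, so P_max = T_max·ω = 4.318×10^4 W.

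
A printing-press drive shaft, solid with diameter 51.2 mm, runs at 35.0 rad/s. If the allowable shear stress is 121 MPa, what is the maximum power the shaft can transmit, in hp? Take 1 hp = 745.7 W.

150 hp

J = πd⁴/32 = π(0.0512)⁴/32 = 6.747×10^-7 m⁴.
T_max = τ_allow·J/r = 1.21×10^8 × 6.747×10^-7 / 0.0256 = 3189 N·m.
ω = 35.0 rad/s, so P_max = T_max·ω = 1.116×10^5 W.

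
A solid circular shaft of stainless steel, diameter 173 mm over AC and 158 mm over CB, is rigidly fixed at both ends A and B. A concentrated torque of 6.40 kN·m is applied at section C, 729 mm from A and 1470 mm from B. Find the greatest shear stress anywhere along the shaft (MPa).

Compatibility: T_A·a/J_AC = T_B·b/J_CB with T_A + T_B = T₀.
J_AC = 8.79×10^-5 m⁴, J_CB = 6.12×10^-5 m⁴, so T_A = T₀·(J_AC/a)/((J_AC/a)+(J_CB/b)) = 4758 N·m, T_B = 1642 N·m.
τ in each portion: τ_AC = 4.68×10^6 Pa, τ_CB = 2.12×10^6 Pa; maximum is in AC.
τ_max = T_AC·r/J = 4758·0.0865/8.79×10^-5 = 4.680×10^6 Pa.

4.68 MPa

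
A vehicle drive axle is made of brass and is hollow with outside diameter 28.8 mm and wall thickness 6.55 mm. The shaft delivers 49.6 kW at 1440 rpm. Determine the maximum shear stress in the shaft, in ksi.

ω = 2π·1440/60 = 150.8 rad/s, so T = P/ω = 49.6×10³ / 150.8 = 328.9 N·m.
J = π(d_o⁴ − d_i⁴)/32 = π(0.0288⁴ − 0.0157⁴)/32 = 6.158×10^-8 m⁴.
τ_max = T·r/J = 328.9 × 0.0144 / 6.158×10^-8 = 7.692×10^7 Pa.

11.2 ksi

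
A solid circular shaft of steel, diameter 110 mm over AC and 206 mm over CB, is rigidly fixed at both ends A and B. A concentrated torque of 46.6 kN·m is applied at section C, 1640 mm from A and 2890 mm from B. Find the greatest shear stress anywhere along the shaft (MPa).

23.7 MPa

Compatibility: T_A·a/J_AC = T_B·b/J_CB with T_A + T_B = T₀.
J_AC = 1.44×10^-5 m⁴, J_CB = 1.77×10^-4 m⁴, so T_A = T₀·(J_AC/a)/((J_AC/a)+(J_CB/b)) = 5840 N·m, T_B = 40760 N·m.
τ in each portion: τ_AC = 2.23×10^7 Pa, τ_CB = 2.37×10^7 Pa; maximum is in CB.
τ_max = T_CB·r/J = 40760·0.103/1.77×10^-4 = 2.375×10^7 Pa.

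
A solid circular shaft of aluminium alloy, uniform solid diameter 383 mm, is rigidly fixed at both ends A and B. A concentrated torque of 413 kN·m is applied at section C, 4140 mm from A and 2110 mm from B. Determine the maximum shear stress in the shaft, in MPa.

With uniform GJ and both ends fixed, compatibility θ_AC = θ_CB gives T_A·a = T_B·b, together with T_A + T_B = T₀.
T_A = T₀·b/(a+b) = 413000·2110/6250 = 139400 N·m; T_B = 273600 N·m.
τ in each portion: τ_AC = 1.26×10^7 Pa, τ_CB = 2.48×10^7 Pa; maximum is in CB.
τ_max = T_CB·r/J = 273600·0.192/2.11×10^-3 = 2.480×10^7 Pa.

24.8 MPa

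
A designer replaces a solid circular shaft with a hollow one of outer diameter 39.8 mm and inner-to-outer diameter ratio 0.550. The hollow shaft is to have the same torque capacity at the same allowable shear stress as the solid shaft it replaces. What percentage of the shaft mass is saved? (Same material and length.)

Equal τ_max and T ⇒ the solid shaft needs d_s³ = d_o³(1−k⁴), so d_s = 39.8·(1−0.550⁴)^(1/3) = 38.55 mm.
Area ratio A_h/A_s = d_o²(1−k²)/d_s² = (1−k²)/(1−k⁴)^(2/3) = 0.7436.
Mass saving = 1 − 0.7436 = 25.6 %.

25.6 %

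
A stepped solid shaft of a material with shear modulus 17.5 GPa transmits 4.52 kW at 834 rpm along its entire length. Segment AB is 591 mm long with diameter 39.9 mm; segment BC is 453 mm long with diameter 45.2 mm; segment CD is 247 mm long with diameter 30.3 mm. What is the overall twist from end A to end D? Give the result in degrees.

1.10°

ω = 2π·834/60 = 87.34 rad/s, so T = P/ω = 4.52×10³ / 87.34 = 51.75 N·m.
J_AB = π(0.0399)⁴/32 = 2.49×10^-7 m⁴; J_BC = π(0.0452)⁴/32 = 4.10×10^-7 m⁴; J_CD = π(0.0303)⁴/32 = 8.28×10^-8 m⁴.
θ = (T/G)·Σ L_i/J_i = (51.75/17.5×10⁹)·(0.591/2.49×10^-7 + 0.453/4.10×10^-7 + 0.247/8.28×10^-8) = 0.01912 rad.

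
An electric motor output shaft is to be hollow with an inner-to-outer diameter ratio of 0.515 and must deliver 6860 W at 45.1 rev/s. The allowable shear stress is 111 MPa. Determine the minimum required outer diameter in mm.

ω = 2π·45.1 = 283.4 rad/s, so T = P/ω = 6860 / 283.4 = 24.21 N·m.
For a hollow shaft with d_i/d_o = 0.515: τ_max = 16T/(π d_o³ (1−k⁴)), so d_o = [16T/(π τ_allow (1−k⁴))]^(1/3) = [16·24.21/(π·1.11×10^8·0.9297)]^(1/3) = 0.01061 m.

10.6 mm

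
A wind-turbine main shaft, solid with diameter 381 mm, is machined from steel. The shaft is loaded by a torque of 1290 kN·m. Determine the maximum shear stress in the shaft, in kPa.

119000 kPa

J = πd⁴/32 = π(0.381)⁴/32 = 2.069×10^-3 m⁴.
τ_max = T·r/J = 1.290e6 × 0.191 / 2.069×10^-3 = 1.188×10^8 Pa.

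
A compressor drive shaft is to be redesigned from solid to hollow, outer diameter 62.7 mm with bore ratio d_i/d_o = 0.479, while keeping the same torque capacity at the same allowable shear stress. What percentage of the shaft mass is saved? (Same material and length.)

20.1 %

Equal τ_max and T ⇒ the solid shaft needs d_s³ = d_o³(1−k⁴), so d_s = 62.7·(1−0.479⁴)^(1/3) = 61.58 mm.
Area ratio A_h/A_s = d_o²(1−k²)/d_s² = (1−k²)/(1−k⁴)^(2/3) = 0.7988.
Mass saving = 1 − 0.7988 = 20.1 %.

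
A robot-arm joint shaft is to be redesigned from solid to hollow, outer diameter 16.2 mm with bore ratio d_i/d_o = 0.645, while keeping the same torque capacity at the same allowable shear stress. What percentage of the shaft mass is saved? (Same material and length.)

Equal τ_max and T ⇒ the solid shaft needs d_s³ = d_o³(1−k⁴), so d_s = 16.2·(1−0.645⁴)^(1/3) = 15.21 mm.
Area ratio A_h/A_s = d_o²(1−k²)/d_s² = (1−k²)/(1−k⁴)^(2/3) = 0.6629.
Mass saving = 1 − 0.6629 = 33.7 %.

33.7 %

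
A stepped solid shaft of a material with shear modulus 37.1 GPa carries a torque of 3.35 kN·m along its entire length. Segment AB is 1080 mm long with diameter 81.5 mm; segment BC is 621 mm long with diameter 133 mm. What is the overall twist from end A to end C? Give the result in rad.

J_AB = π(0.0815)⁴/32 = 4.33×10^-6 m⁴; J_BC = π(0.133)⁴/32 = 3.07×10^-5 m⁴.
θ = (T/G)·Σ L_i/J_i = (3350/37.1×10⁹)·(1.08/4.33×10^-6 + 0.621/3.07×10^-5) = 0.02434 rad.

0.0243 rad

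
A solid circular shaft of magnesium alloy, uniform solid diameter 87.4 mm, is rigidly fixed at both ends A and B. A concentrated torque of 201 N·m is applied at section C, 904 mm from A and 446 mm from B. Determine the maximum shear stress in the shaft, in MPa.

With uniform GJ and both ends fixed, compatibility θ_AC = θ_CB gives T_A·a = T_B·b, together with T_A + T_B = T₀.
T_A = T₀·b/(a+b) = 201.0·446/1350 = 66.40 N·m; T_B = 134.6 N·m.
τ in each portion: τ_AC = 5.07×10^5 Pa, τ_CB = 1.03×10^6 Pa; maximum is in CB.
τ_max = T_CB·r/J = 134.6·0.0437/5.73×10^-6 = 1.027×10^6 Pa.

1.03 MPa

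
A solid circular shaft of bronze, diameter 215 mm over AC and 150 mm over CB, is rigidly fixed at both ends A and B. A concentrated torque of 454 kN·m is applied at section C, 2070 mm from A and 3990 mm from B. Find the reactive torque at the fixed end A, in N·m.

404000 N·m

Compatibility: T_A·a/J_AC = T_B·b/J_CB with T_A + T_B = T₀.
J_AC = 2.10×10^-4 m⁴, J_CB = 4.97×10^-5 m⁴, so T_A = T₀·(J_AC/a)/((J_AC/a)+(J_CB/b)) = 404300 N·m, T_B = 49700 N·m.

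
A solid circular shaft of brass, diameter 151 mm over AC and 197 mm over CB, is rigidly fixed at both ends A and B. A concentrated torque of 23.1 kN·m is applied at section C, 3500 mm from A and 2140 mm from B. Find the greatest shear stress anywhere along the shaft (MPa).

Compatibility: T_A·a/J_AC = T_B·b/J_CB with T_A + T_B = T₀.
J_AC = 5.10×10^-5 m⁴, J_CB = 1.48×10^-4 m⁴, so T_A = T₀·(J_AC/a)/((J_AC/a)+(J_CB/b)) = 4026 N·m, T_B = 19070 N·m.
τ in each portion: τ_AC = 5.95×10^6 Pa, τ_CB = 1.27×10^7 Pa; maximum is in CB.
τ_max = T_CB·r/J = 19070·0.0985/1.48×10^-4 = 1.271×10^7 Pa.

12.7 MPa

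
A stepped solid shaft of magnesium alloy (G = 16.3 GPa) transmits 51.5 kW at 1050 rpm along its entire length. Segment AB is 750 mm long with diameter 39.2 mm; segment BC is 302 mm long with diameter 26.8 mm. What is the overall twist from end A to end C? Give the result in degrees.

ω = 2π·1050/60 = 110.0 rad/s, so T = P/ω = 51.5×10³ / 110.0 = 468.4 N·m.
J_AB = π(0.0392)⁴/32 = 2.32×10^-7 m⁴; J_BC = π(0.0268)⁴/32 = 5.06×10^-8 m⁴.
θ = (T/G)·Σ L_i/J_i = (468.4/16.3×10⁹)·(0.750/2.32×10^-7 + 0.302/5.06×10^-8) = 0.2643 rad.

15.1°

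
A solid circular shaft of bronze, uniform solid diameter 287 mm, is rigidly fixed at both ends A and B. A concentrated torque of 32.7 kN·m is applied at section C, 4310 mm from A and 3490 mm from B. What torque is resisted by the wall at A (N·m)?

14600 N·m

With uniform GJ and both ends fixed, compatibility θ_AC = θ_CB gives T_A·a = T_B·b, together with T_A + T_B = T₀.
T_A = T₀·b/(a+b) = 32700·3490/7800 = 14630 N·m; T_B = 18070 N·m.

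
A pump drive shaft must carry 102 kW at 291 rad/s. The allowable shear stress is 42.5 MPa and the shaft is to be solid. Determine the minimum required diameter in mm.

ω = 291 rad/s, so T = P/ω = 102×10³ / 291.0 = 350.5 N·m.
For a solid shaft τ_max = 16T/(πd³), so d = (16T/(π τ_allow))^(1/3) = (16·350.5/(π·4.25×10^7))^(1/3) = 0.03476 m.

34.8 mm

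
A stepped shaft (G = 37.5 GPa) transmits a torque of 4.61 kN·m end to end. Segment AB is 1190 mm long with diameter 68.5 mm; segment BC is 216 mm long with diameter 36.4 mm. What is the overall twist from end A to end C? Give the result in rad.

0.222 rad

J_AB = π(0.0685)⁴/32 = 2.16×10^-6 m⁴; J_BC = π(0.0364)⁴/32 = 1.72×10^-7 m⁴.
θ = (T/G)·Σ L_i/J_i = (4610/37.5×10⁹)·(1.19/2.16×10^-6 + 0.216/1.72×10^-7) = 0.2217 rad.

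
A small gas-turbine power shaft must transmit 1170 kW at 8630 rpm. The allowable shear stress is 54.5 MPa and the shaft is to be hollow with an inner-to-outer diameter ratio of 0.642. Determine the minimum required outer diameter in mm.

52.6 mm

ω = 2π·8630/60 = 903.7 rad/s, so T = P/ω = 1170×10³ / 903.7 = 1295 N·m.
For a hollow shaft with d_i/d_o = 0.642: τ_max = 16T/(π d_o³ (1−k⁴)), so d_o = [16T/(π τ_allow (1−k⁴))]^(1/3) = [16·1295/(π·5.45×10^7·0.8301)]^(1/3) = 0.05263 m.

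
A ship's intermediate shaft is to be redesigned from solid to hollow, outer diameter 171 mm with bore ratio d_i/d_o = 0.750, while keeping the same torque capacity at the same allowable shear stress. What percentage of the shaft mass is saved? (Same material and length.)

Equal τ_max and T ⇒ the solid shaft needs d_s³ = d_o³(1−k⁴), so d_s = 171·(1−0.750⁴)^(1/3) = 150.6 mm.
Area ratio A_h/A_s = d_o²(1−k²)/d_s² = (1−k²)/(1−k⁴)^(2/3) = 0.5638.
Mass saving = 1 − 0.5638 = 43.6 %.

43.6 %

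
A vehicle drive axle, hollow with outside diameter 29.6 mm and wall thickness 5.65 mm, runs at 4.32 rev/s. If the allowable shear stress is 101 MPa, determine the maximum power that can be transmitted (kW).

11.9 kW

J = π(d_o⁴ − d_i⁴)/32 = π(0.0296⁴ − 0.0183⁴)/32 = 6.435×10^-8 m⁴.
T_max = τ_allow·J/r = 1.01×10^8 × 6.435×10^-8 / 0.0148 = 439.2 N·m.
ω = 2π·4.32 = 27.14 rad/s, so P_max = T_max·ω = 1.192×10^4 W.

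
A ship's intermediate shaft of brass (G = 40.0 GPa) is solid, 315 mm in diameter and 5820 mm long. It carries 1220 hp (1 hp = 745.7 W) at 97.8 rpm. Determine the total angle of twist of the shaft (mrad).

13.4 mrad

ω = 2π·97.8/60 = 10.24 rad/s, so T = P/ω = 1220×745.7 / 10.24 = 88830 N·m.
J = πd⁴/32 = π(0.315)⁴/32 = 9.666×10^-4 m⁴.
θ = T·L/(G·J) = 88830 × 5.82 / (40.0×10⁹ × 9.666×10^-4) = 0.01337 rad.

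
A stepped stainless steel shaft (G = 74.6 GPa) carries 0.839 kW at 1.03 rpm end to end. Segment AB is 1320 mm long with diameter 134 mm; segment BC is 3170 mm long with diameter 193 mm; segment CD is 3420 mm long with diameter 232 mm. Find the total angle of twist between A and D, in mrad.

ω = 2π·1.03/60 = 0.1079 rad/s, so T = P/ω = 0.839×10³ / 0.1079 = 7779 N·m.
J_AB = π(0.134)⁴/32 = 3.17×10^-5 m⁴; J_BC = π(0.193)⁴/32 = 1.36×10^-4 m⁴; J_CD = π(0.232)⁴/32 = 2.84×10^-4 m⁴.
θ = (T/G)·Σ L_i/J_i = (7779/74.6×10⁹)·(1.32/3.17×10^-5 + 3.17/1.36×10^-4 + 3.42/2.84×10^-4) = 8.029×10^-3 rad.

8.03 mrad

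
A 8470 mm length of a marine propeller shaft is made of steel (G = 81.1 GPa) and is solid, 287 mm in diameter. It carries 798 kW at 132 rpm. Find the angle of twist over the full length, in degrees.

0.519°

ω = 2π·132/60 = 13.82 rad/s, so T = P/ω = 798×10³ / 13.82 = 57730 N·m.
J = πd⁴/32 = π(0.287)⁴/32 = 6.661×10^-4 m⁴.
θ = T·L/(G·J) = 57730 × 8.47 / (81.1×10⁹ × 6.661×10^-4) = 9.052×10^-3 rad.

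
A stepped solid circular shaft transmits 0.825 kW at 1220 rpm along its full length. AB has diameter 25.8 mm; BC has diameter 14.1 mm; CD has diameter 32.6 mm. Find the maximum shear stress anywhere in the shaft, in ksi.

ω = 2π·1220/60 = 127.8 rad/s, so T = P/ω = 0.825×10³ / 127.8 = 6.458 N·m.
Under the same torque, τ_max = 16T/(πd³) is largest where d is smallest — segment BC (d = 14.1 mm).
τ_max = 16·6.458/(π·(0.0141)³) = 1.173×10^7 Pa.

1.70 ksi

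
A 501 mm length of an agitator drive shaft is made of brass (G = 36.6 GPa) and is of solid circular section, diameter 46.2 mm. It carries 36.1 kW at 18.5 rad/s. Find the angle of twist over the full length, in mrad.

59.7 mrad

ω = 18.5 rad/s, so T = P/ω = 36.1×10³ / 18.50 = 1951 N·m.
J = πd⁴/32 = π(0.0462)⁴/32 = 4.473×10^-7 m⁴.
θ = T·L/(G·J) = 1951 × 0.501 / (36.6×10⁹ × 4.473×10^-7) = 0.05972 rad.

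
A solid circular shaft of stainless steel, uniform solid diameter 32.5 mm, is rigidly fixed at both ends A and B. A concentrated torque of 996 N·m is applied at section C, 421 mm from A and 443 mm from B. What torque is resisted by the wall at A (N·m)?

511 N·m

With uniform GJ and both ends fixed, compatibility θ_AC = θ_CB gives T_A·a = T_B·b, together with T_A + T_B = T₀.
T_A = T₀·b/(a+b) = 996.0·443/864.0 = 510.7 N·m; T_B = 485.3 N·m.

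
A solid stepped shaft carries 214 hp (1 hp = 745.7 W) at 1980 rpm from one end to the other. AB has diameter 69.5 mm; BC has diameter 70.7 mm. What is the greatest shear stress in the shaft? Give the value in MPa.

11.7 MPa

ω = 2π·1980/60 = 207.3 rad/s, so T = P/ω = 214×745.7 / 207.3 = 769.6 N·m.
Under the same torque, τ_max = 16T/(πd³) is largest where d is smallest — segment AB (d = 69.5 mm).
τ_max = 16·769.6/(π·(0.0695)³) = 1.168×10^7 Pa.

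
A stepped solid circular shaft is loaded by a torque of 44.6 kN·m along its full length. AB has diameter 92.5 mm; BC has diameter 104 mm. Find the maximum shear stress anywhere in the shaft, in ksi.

41.6 ksi

Under the same torque, τ_max = 16T/(πd³) is largest where d is smallest — segment AB (d = 92.5 mm).
τ_max = 16·44600/(π·(0.0925)³) = 2.870×10^8 Pa.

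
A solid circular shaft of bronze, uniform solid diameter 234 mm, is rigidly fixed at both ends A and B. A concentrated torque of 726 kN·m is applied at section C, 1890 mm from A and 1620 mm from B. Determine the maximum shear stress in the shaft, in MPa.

155 MPa

With uniform GJ and both ends fixed, compatibility θ_AC = θ_CB gives T_A·a = T_B·b, together with T_A + T_B = T₀.
T_A = T₀·b/(a+b) = 726000·1620/3510 = 335100 N·m; T_B = 390900 N·m.
τ in each portion: τ_AC = 1.33×10^8 Pa, τ_CB = 1.55×10^8 Pa; maximum is in CB.
τ_max = T_CB·r/J = 390900·0.117/2.94×10^-4 = 1.554×10^8 Pa.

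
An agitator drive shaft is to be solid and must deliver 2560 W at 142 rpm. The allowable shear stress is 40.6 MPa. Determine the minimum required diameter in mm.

ω = 2π·142/60 = 14.87 rad/s, so T = P/ω = 2560 / 14.87 = 172.2 N·m.
For a solid shaft τ_max = 16T/(πd³), so d = (16T/(π τ_allow))^(1/3) = (16·172.2/(π·4.06×10^7))^(1/3) = 0.02785 m.

27.8 mm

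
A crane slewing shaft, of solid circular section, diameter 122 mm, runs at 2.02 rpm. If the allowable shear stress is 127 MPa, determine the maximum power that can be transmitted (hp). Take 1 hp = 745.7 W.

J = πd⁴/32 = π(0.122)⁴/32 = 2.175×10^-5 m⁴.
T_max = τ_allow·J/r = 1.27×10^8 × 2.175×10^-5 / 0.0610 = 45280 N·m.
ω = 2π·2.02/60 = 0.2115 rad/s, so P_max = T_max·ω = 9578 W.

12.8 hp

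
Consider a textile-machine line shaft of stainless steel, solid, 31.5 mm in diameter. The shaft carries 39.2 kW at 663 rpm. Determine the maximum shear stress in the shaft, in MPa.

92.0 MPa

ω = 2π·663/60 = 69.43 rad/s, so T = P/ω = 39.2×10³ / 69.43 = 564.6 N·m.
J = πd⁴/32 = π(0.0315)⁴/32 = 9.666×10^-8 m⁴.
τ_max = T·r/J = 564.6 × 0.0158 / 9.666×10^-8 = 9.200×10^7 Pa.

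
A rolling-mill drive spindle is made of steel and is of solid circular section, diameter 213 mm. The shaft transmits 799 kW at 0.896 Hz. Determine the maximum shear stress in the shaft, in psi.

ω = 2π·0.896 = 5.630 rad/s, so T = P/ω = 799×10³ / 5.630 = 141900 N·m.
J = πd⁴/32 = π(0.213)⁴/32 = 2.021×10^-4 m⁴.
τ_max = T·r/J = 141900 × 0.106 / 2.021×10^-4 = 7.480×10^7 Pa.

10800 psi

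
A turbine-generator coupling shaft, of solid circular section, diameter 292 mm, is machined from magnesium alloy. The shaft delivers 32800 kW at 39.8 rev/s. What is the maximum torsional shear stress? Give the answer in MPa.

26.8 MPa

ω = 2π·39.8 = 250.1 rad/s, so T = P/ω = 32800×10³ / 250.1 = 131200 N·m.
J = πd⁴/32 = π(0.292)⁴/32 = 7.137×10^-4 m⁴.
τ_max = T·r/J = 131200 × 0.146 / 7.137×10^-4 = 2.683×10^7 Pa.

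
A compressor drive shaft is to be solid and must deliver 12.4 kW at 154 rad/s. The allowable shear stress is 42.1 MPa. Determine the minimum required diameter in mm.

21.4 mm

ω = 154 rad/s, so T = P/ω = 12.4×10³ / 154.0 = 80.52 N·m.
For a solid shaft τ_max = 16T/(πd³), so d = (16T/(π τ_allow))^(1/3) = (16·80.52/(π·4.21×10^7))^(1/3) = 0.02136 m.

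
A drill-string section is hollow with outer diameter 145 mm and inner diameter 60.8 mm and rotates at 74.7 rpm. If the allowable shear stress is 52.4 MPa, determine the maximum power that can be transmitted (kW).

J = π(d_o⁴ − d_i⁴)/32 = π(0.145⁴ − 0.0608⁴)/32 = 4.206×10^-5 m⁴.
T_max = τ_allow·J/r = 5.24×10^7 × 4.206×10^-5 / 0.0725 = 30400 N·m.
ω = 2π·74.7/60 = 7.823 rad/s, so P_max = T_max·ω = 2.378×10^5 W.

238 kW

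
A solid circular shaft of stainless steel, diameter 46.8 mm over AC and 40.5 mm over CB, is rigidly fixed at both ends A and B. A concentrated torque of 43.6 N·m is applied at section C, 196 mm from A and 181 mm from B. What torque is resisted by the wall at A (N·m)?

27.1 N·m

Compatibility: T_A·a/J_AC = T_B·b/J_CB with T_A + T_B = T₀.
J_AC = 4.71×10^-7 m⁴, J_CB = 2.64×10^-7 m⁴, so T_A = T₀·(J_AC/a)/((J_AC/a)+(J_CB/b)) = 27.13 N·m, T_B = 16.47 N·m.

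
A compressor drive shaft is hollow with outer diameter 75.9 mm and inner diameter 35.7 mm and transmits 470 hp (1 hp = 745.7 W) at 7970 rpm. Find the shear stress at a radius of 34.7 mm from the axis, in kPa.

ω = 2π·7970/60 = 834.6 rad/s, so T = P/ω = 470×745.7 / 834.6 = 419.9 N·m.
J = π(d_o⁴ − d_i⁴)/32 = π(0.0759⁴ − 0.0357⁴)/32 = 3.099×10^-6 m⁴.
Shear stress varies linearly with radius: τ = T·r/J = 419.9 × 0.0347 / 3.099×10^-6 = 4.703×10^6 Pa.

4700 kPa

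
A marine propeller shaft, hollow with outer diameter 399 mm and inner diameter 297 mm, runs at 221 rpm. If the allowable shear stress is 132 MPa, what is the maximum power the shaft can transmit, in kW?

26400 kW

J = π(d_o⁴ − d_i⁴)/32 = π(0.399⁴ − 0.297⁴)/32 = 1.724×10^-3 m⁴.
T_max = τ_allow·J/r = 1.32×10^8 × 1.724×10^-3 / 0.200 = 1.141e6 N·m.
ω = 2π·221/60 = 23.14 rad/s, so P_max = T_max·ω = 2.640×10^7 W.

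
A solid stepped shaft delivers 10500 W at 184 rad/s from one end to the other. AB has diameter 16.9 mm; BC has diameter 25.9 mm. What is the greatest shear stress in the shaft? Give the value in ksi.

ω = 184 rad/s, so T = P/ω = 10500 / 184.0 = 57.07 N·m.
Under the same torque, τ_max = 16T/(πd³) is largest where d is smallest — segment AB (d = 16.9 mm).
τ_max = 16·57.07/(π·(0.0169)³) = 6.021×10^7 Pa.

8.73 ksi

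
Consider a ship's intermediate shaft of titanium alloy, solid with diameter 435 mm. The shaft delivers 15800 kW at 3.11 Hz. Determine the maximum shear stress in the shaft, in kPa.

50000 kPa

ω = 2π·3.11 = 19.54 rad/s, so T = P/ω = 15800×10³ / 19.54 = 808600 N·m.
J = πd⁴/32 = π(0.435)⁴/32 = 3.515×10^-3 m⁴.
τ_max = T·r/J = 808600 × 0.217 / 3.515×10^-3 = 5.003×10^7 Pa.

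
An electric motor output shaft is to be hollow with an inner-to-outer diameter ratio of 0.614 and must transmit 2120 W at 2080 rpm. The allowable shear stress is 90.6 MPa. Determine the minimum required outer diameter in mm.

8.61 mm

ω = 2π·2080/60 = 217.8 rad/s, so T = P/ω = 2120 / 217.8 = 9.733 N·m.
For a hollow shaft with d_i/d_o = 0.614: τ_max = 16T/(π d_o³ (1−k⁴)), so d_o = [16T/(π τ_allow (1−k⁴))]^(1/3) = [16·9.733/(π·9.06×10^7·0.8579)]^(1/3) = 0.008608 m.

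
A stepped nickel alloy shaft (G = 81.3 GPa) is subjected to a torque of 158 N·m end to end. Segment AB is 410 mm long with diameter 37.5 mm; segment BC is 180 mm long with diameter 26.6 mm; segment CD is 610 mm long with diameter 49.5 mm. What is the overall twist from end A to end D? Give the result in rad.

0.0132 rad

J_AB = π(0.0375)⁴/32 = 1.94×10^-7 m⁴; J_BC = π(0.0266)⁴/32 = 4.92×10^-8 m⁴; J_CD = π(0.0495)⁴/32 = 5.89×10^-7 m⁴.
θ = (T/G)·Σ L_i/J_i = (158.0/81.3×10⁹)·(0.410/1.94×10^-7 + 0.180/4.92×10^-8 + 0.610/5.89×10^-7) = 0.01323 rad.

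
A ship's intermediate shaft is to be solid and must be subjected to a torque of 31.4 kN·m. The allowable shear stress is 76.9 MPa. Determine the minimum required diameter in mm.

For a solid shaft τ_max = 16T/(πd³), so d = (16T/(π τ_allow))^(1/3) = (16·31400/(π·7.69×10^7))^(1/3) = 0.1276 m.

128 mm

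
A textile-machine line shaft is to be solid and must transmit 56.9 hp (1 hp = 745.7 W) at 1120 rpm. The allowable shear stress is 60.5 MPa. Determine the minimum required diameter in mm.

31.2 mm

ω = 2π·1120/60 = 117.3 rad/s, so T = P/ω = 56.9×745.7 / 117.3 = 361.8 N·m.
For a solid shaft τ_max = 16T/(πd³), so d = (16T/(π τ_allow))^(1/3) = (16·361.8/(π·6.05×10^7))^(1/3) = 0.03123 m.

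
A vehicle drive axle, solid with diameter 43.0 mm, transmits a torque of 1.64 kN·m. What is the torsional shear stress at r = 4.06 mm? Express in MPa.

19.8 MPa

J = πd⁴/32 = π(0.0430)⁴/32 = 3.356×10^-7 m⁴.
Shear stress varies linearly with radius: τ = T·r/J = 1640 × 0.00406 / 3.356×10^-7 = 1.984×10^7 Pa.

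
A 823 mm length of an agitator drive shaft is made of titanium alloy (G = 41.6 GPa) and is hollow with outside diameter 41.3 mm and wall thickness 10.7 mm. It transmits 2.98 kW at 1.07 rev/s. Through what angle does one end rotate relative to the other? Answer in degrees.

1.86°

ω = 2π·1.07 = 6.723 rad/s, so T = P/ω = 2.98×10³ / 6.723 = 443.3 N·m.
J = π(d_o⁴ − d_i⁴)/32 = π(0.0413⁴ − 0.0199⁴)/32 = 2.702×10^-7 m⁴.
θ = T·L/(G·J) = 443.3 × 0.823 / (41.6×10⁹ × 2.702×10^-7) = 0.03245 rad.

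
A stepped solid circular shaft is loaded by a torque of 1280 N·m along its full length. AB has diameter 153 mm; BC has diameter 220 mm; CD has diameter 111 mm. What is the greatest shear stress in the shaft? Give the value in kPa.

4770 kPa

Under the same torque, τ_max = 16T/(πd³) is largest where d is smallest — segment CD (d = 111 mm).
τ_max = 16·1280/(π·(0.111)³) = 4.767×10^6 Pa.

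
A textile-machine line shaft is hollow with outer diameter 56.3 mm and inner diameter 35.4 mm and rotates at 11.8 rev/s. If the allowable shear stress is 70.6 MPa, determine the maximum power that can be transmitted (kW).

155 kW

J = π(d_o⁴ − d_i⁴)/32 = π(0.0563⁴ − 0.0354⁴)/32 = 8.322×10^-7 m⁴.
T_max = τ_allow·J/r = 7.06×10^7 × 8.322×10^-7 / 0.0281 = 2087 N·m.
ω = 2π·11.8 = 74.14 rad/s, so P_max = T_max·ω = 1.547×10^5 W.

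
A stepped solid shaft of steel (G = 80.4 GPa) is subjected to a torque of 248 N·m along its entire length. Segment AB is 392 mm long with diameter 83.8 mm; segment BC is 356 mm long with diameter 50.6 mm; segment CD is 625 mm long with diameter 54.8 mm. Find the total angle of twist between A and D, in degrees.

J_AB = π(0.0838)⁴/32 = 4.84×10^-6 m⁴; J_BC = π(0.0506)⁴/32 = 6.44×10^-7 m⁴; J_CD = π(0.0548)⁴/32 = 8.85×10^-7 m⁴.
θ = (T/G)·Σ L_i/J_i = (248.0/80.4×10⁹)·(0.392/4.84×10^-6 + 0.356/6.44×10^-7 + 0.625/8.85×10^-7) = 4.133×10^-3 rad.

0.237°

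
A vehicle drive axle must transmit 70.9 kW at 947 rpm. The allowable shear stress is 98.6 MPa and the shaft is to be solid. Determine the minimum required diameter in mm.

33.3 mm

ω = 2π·947/60 = 99.17 rad/s, so T = P/ω = 70.9×10³ / 99.17 = 714.9 N·m.
For a solid shaft τ_max = 16T/(πd³), so d = (16T/(π τ_allow))^(1/3) = (16·714.9/(π·9.86×10^7))^(1/3) = 0.03330 m.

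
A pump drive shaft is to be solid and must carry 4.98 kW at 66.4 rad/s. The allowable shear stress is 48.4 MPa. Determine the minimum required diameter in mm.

ω = 66.4 rad/s, so T = P/ω = 4.98×10³ / 66.40 = 75.00 N·m.
For a solid shaft τ_max = 16T/(πd³), so d = (16T/(π τ_allow))^(1/3) = (16·75.00/(π·4.84×10^7))^(1/3) = 0.01991 m.

19.9 mm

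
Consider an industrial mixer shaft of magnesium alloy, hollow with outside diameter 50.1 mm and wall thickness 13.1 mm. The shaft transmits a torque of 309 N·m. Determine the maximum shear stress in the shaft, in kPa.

J = π(d_o⁴ − d_i⁴)/32 = π(0.0501⁴ − 0.0239⁴)/32 = 5.865×10^-7 m⁴.
τ_max = T·r/J = 309.0 × 0.0250 / 5.865×10^-7 = 1.320×10^7 Pa.

13200 kPa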